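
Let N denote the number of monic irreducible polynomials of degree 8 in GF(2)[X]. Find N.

x^(2^8) − x is the product of all monic irreducibles of degree dividing 8; Möbius inversion gives N = (1/8) Σ μ(8/d)·2^d.
Divisors of 8: 1, 2, 4, 8; μ(8/d) for each: 0, 0, -1, 1.
Σ = − 2^4 + 2^8 = 240.
N = 240/8 = 30.

30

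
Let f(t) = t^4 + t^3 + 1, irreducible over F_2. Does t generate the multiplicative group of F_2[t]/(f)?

|GF(2^4)^×| = 2^4 − 1 = 15. Prime factorization: 15 = 3·5.
f is primitive ⇔ t has order 15 in GF(2)[t]/(f), i.e. t^(15/q) ≠ 1 for each prime q | 15.
t^(5) mod f = t^3 + t + 1.
t^(3) mod f = t^3.
None equal 1, so t has full order 15; f is primitive.

Yes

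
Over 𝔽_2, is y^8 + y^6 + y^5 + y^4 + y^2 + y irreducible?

Write h(y) = y^8 + y^6 + y^5 + y^4 + y^2 + y.
Check for roots in 𝔽_2: h(0) = 0 → root; h(1) = 0 → root.
h(0) = 0, so (y) divides h(y); h is reducible.

No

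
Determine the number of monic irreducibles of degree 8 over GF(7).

The number of monic irreducibles of degree 8 over GF(7) is (1/8)·Σ_{d∣8} μ(8/d) 7^d.
Divisors of 8: 1, 2, 4, 8; μ(8/d) for each: 0, 0, -1, 1.
Σ = − 7^4 + 7^8 = 5762400.
N = 5762400/8 = 720300.

720300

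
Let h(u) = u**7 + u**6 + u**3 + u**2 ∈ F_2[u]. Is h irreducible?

Check for roots in F_2: h(0) = 0 → root; h(1) = 0 → root.
h(0) = 0, so (u) divides h(u); h is reducible.

No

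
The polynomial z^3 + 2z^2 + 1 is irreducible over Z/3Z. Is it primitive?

Write f(z) = z^3 + 2z^2 + 1.
|GF(3^3)^×| = 3^3 − 1 = 26. Prime factorization: 26 = 2·13.
f is primitive ⇔ z has order 26 in GF(3)[z]/(f), i.e. z^(26/q) ≠ 1 for each prime q | 26.
z^(13) mod f = 2.
z^(2) mod f = z^2.
None equal 1, so z has full order 26; f is primitive.

Yes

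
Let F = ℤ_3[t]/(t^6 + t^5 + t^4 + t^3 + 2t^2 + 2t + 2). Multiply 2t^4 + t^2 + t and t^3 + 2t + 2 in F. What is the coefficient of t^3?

0

Multiply in ℤ_3[t]: (2t^4 + t^2 + t)·(t^3 + 2t + 2) = 2t^7 + 2t^5 + 2t^4 + 2t^3 + t^2 + 2t.
Reduce using t^6 ≡ 2t^5 + 2t^4 + 2t^3 + t^2 + t + 1 (mod t^6 + t^5 + t^4 + t^3 + 2t^2 + 2t + 2).
Reduced: 2t^5 + 2t^4 + t^2 + 2t + 1.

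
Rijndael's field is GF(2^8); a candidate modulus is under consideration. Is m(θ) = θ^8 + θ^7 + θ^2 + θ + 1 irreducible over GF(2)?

Yes

Check for roots in GF(2): m(0) = 1; m(1) = 1.
No roots, so no linear factors.
Monic irreducibles of degree 2 over GF(2): θ^2 + θ + 1.
None of them divide m (all give nonzero remainder).
Monic irreducibles of degree 3 over GF(2): θ^3 + θ + 1, θ^3 + θ^2 + 1.
None of them divide m (all give nonzero remainder).
Monic irreducibles of degree 4 over GF(2): θ^4 + θ + 1, θ^4 + θ^3 + 1, θ^4 + θ^3 + θ^2 + θ + 1.
None of them divide m (all give nonzero remainder).
No irreducible factor of degree ≤ 4 exists, so m is irreducible over GF(2).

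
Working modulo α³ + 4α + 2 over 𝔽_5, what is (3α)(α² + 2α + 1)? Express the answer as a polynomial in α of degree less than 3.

Multiply in 𝔽_5[α]: (3α)·(α² + 2α + 1) = 3α³ + α² + 3α.
Reduce using α³ ≡ α + 3 (mod α³ + 4α + 2).
Reduced: α² + α + 4.

α^2 + α + 4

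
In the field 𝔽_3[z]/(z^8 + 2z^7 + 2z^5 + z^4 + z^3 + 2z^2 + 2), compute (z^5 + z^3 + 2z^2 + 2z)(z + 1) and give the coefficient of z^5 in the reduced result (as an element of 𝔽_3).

1

Multiply in 𝔽_3[z]: (z^5 + z^3 + 2z^2 + 2z)·(z + 1) = z^6 + z^5 + z^4 + z^2 + 2z.
Reduced: z^6 + z^5 + z^4 + z^2 + 2z.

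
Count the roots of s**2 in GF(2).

1

Write f(s) = s**2.
Evaluate at each of the 2 elements of GF(2):
f(0) = 0 → root; f(1) = 1.
Roots: {0}.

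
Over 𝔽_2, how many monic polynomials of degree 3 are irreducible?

2

x^(2^3) − x is the product of all monic irreducibles of degree dividing 3; Möbius inversion gives N = (1/3) Σ μ(3/d)·2^d.
Divisors of 3: 1, 3; μ(3/d) for each: -1, 1.
Σ = − 2^1 + 2^3 = 6.
N = 6/3 = 2.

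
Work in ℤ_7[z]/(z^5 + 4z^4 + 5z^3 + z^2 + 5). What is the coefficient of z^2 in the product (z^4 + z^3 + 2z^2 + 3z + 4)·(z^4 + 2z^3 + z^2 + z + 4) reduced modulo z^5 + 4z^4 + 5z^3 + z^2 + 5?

2

Multiply in ℤ_7[z]: (z^4 + z^3 + 2z^2 + 3z + 4)·(z^4 + 2z^3 + z^2 + z + 4) = z^8 + 3z^7 + 5z^6 + 2z^5 + 3z^4 + 3z^3 + z^2 + 2z + 2.
Reduce using z^5 ≡ 3z^4 + 2z^3 + 6z^2 + 2 (mod z^5 + 4z^4 + 5z^3 + z^2 + 5).
Reduced: 3z^4 + 2z^3 + 2z^2 + 3z + 3.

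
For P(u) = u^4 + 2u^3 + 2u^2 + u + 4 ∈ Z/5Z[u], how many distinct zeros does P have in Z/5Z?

Evaluate at each of the 5 elements of Z/5Z:
P(0) = 4; P(1) = 0 → root; P(2) = 1; P(3) = 0 → root; P(4) = 4.
Roots: {1, 3}.

2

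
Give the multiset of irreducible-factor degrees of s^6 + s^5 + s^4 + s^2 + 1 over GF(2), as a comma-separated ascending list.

6

Write f(s) = s^6 + s^5 + s^4 + s^2 + 1.
Roots in GF(2): f(0) = 1; f(1) = 1.
Complete factorization: f(s) = (s^6 + s^5 + s^4 + s^2 + 1).
Factor degrees with multiplicity: 6 = 6.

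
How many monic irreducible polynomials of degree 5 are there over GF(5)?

Gauss's count: N_{5}(5) = (1/5) Σ_{d|5} μ(5/d)·5^d.
Divisors of 5: 1, 5; μ(5/d) for each: -1, 1.
Σ = − 5^1 + 5^5 = 3120.
N = 3120/5 = 624.

624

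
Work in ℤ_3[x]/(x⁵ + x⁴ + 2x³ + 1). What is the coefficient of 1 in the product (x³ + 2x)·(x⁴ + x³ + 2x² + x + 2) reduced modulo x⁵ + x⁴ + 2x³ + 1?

1

Multiply in ℤ_3[x]: (x³ + 2x)·(x⁴ + x³ + 2x² + x + 2) = x⁷ + x⁶ + x⁵ + 2x² + x.
Reduce using x⁵ ≡ 2x⁴ + x³ + 2 (mod x⁵ + x⁴ + 2x³ + 1).
Reduced: x⁴ + 2x³ + x² + x + 1.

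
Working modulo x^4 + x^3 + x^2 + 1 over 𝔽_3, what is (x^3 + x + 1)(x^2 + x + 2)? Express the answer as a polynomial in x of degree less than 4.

Multiply in 𝔽_3[x]: (x^3 + x + 1)·(x^2 + x + 2) = x^5 + x^4 + 2x^2 + 2.
Reduce using x^4 ≡ 2x^3 + 2x^2 + 2 (mod x^4 + x^3 + x^2 + 1).
Reduced: 2x^3 + 2x^2 + 2x + 2.

2x^3 + 2x^2 + 2x + 2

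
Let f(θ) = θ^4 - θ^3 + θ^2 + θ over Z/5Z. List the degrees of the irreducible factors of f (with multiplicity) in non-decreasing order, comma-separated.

Roots in Z/5Z: f(0) = 0 → root; f(1) = 2; f(2) = 4; f(3) = 1; f(4) = 2.
Linear factors from roots: (θ).
Complete factorization: f(θ) = (θ)·(θ^3 - θ^2 + θ + 1).
Factor degrees with multiplicity: 1 + 3 = 4.

1, 3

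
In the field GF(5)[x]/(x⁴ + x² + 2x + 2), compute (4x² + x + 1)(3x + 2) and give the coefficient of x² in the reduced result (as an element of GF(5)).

Multiply in GF(5)[x]: (4x² + x + 1)·(3x + 2) = 2x³ + x² + 2.
Reduced: 2x³ + x² + 2.

1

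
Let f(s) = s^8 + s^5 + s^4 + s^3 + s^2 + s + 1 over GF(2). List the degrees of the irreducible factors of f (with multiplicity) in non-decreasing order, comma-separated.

Roots in GF(2): f(0) = 1; f(1) = 1.
Complete factorization: f(s) = (s^8 + s^5 + s^4 + s^3 + s^2 + s + 1).
Factor degrees with multiplicity: 8 = 8.

8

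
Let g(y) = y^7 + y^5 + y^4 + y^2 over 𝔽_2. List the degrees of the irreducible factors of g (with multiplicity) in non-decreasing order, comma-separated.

Roots in 𝔽_2: g(0) = 0 → root; g(1) = 0 → root.
Linear factors from roots: (y), (y + 1).
Complete factorization: g(y) = (y)^2·(y + 1)^3·(y^2 + y + 1).
Factor degrees with multiplicity: 1 + 1 + 1 + 1 + 1 + 2 = 7.

1, 1, 1, 1, 1, 2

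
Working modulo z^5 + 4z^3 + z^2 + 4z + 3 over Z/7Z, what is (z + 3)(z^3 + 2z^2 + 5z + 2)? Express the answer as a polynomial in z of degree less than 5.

z^4 + 5z^3 + 4z^2 + 3z + 6

Multiply in Z/7Z[z]: (z + 3)·(z^3 + 2z^2 + 5z + 2) = z^4 + 5z^3 + 4z^2 + 3z + 6.
Reduced: z^4 + 5z^3 + 4z^2 + 3z + 6.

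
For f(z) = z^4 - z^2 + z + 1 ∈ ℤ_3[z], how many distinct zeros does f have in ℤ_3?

Evaluate at each of the 3 elements of ℤ_3:
f(0) = 1; f(1) = 2; f(2) = 0 → root.
Roots: {2}.

1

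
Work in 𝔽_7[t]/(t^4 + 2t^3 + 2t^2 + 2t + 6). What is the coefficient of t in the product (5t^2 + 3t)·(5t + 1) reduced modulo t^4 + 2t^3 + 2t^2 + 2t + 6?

3

Multiply in 𝔽_7[t]: (5t^2 + 3t)·(5t + 1) = 4t^3 + 6t^2 + 3t.
Reduced: 4t^3 + 6t^2 + 3t.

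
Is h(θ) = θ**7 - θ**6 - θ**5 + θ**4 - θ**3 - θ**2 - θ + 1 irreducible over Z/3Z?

Check for roots in Z/3Z: h(0) = 1; h(1) = 1; h(2) = 2.
No roots, so no linear factors.
Monic irreducibles of degree 2 over GF(3): θ**2 + 1, θ**2 + θ - 1, θ**2 - θ - 1.
None of them divide h (all give nonzero remainder).
Degree-3 irreducible divisors: test the 8 monic irreducibles of degree 3 over GF(3).
None of them divide h (all give nonzero remainder).
No irreducible factor of degree ≤ 3 exists, so h is irreducible over GF(3).

Yes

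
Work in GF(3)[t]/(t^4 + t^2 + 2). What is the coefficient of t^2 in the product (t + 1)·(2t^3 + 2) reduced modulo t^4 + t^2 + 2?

Multiply in GF(3)[t]: (t + 1)·(2t^3 + 2) = 2t^4 + 2t^3 + 2t + 2.
Reduce using t^4 ≡ 2t^2 + 1 (mod t^4 + t^2 + 2).
Reduced: 2t^3 + t^2 + 2t + 1.

1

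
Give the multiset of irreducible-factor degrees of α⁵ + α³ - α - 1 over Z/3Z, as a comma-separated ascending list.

1, 2, 2

Write h(α) = α⁵ + α³ - α - 1.
Roots in Z/3Z: h(0) = 2; h(1) = 0 → root; h(2) = 1.
Linear factors from roots: (α - 1).
Complete factorization: h(α) = (α - 1)·(α² - α - 1)^2.
Factor degrees with multiplicity: 1 + 2 + 2 = 5.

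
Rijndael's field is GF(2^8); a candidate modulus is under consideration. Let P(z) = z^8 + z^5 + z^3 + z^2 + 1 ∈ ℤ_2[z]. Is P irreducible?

Check for roots in ℤ_2: P(0) = 1; P(1) = 1.
No roots, so no linear factors.
Monic irreducibles of degree 2 over GF(2): z^2 + z + 1.
None of them divide P (all give nonzero remainder).
Monic irreducibles of degree 3 over GF(2): z^3 + z + 1, z^3 + z^2 + 1.
None of them divide P (all give nonzero remainder).
Monic irreducibles of degree 4 over GF(2): z^4 + z + 1, z^4 + z^3 + 1, z^4 + z^3 + z^2 + z + 1.
None of them divide P (all give nonzero remainder).
No irreducible factor of degree ≤ 4 exists, so P is irreducible over GF(2).

Yes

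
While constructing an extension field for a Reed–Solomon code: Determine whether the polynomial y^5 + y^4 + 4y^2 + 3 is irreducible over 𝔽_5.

Yes

Write h(y) = y^5 + y^4 + 4y^2 + 3.
Check for roots in 𝔽_5: h(0) = 3; h(1) = 4; h(2) = 2; h(3) = 3; h(4) = 2.
No roots, so no linear factors.
Degree-2 irreducible divisors: test the 10 monic irreducibles of degree 2 over GF(5).
None of them divide h (all give nonzero remainder).
No irreducible factor of degree ≤ 2 exists, so h is irreducible over GF(5).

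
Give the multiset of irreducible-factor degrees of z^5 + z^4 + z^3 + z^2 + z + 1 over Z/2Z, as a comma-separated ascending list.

1, 2, 2

Write h(z) = z^5 + z^4 + z^3 + z^2 + z + 1.
Roots in Z/2Z: h(0) = 1; h(1) = 0 → root.
Linear factors from roots: (z + 1).
Complete factorization: h(z) = (z + 1)·(z^2 + z + 1)^2.
Factor degrees with multiplicity: 1 + 2 + 2 = 5.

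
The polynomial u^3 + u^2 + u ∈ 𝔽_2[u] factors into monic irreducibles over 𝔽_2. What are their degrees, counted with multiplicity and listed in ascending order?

1, 2

Write g(u) = u^3 + u^2 + u.
Roots in 𝔽_2: g(0) = 0 → root; g(1) = 1.
Linear factors from roots: (u).
Complete factorization: g(u) = (u)·(u^2 + u + 1).
Factor degrees with multiplicity: 1 + 2 = 3.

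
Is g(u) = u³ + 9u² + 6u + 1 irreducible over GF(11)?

Check each element of GF(11) for a root: g(0)=1, g(1)=6, g(2)=2, g(3)=6, g(4)=2, g(5)=7, g(6)=5, g(7)=2, g(8)=4, g(9)=6, g(10)=3.
No roots. A degree-3 polynomial over a field with no linear factor is irreducible.

Yes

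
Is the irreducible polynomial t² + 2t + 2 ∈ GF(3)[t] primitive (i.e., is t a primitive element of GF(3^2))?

Write f(t) = t² + 2t + 2.
|GF(3^2)^×| = 3^2 − 1 = 8. Prime factorization: 8 = 2^3.
f is primitive ⇔ t has order 8 in GF(3)[t]/(f), i.e. t^(8/q) ≠ 1 for each prime q | 8.
t^(4) mod f = 2.
None equal 1, so t has full order 8; f is primitive.

Yes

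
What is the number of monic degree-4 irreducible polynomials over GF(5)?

150

The number of monic irreducibles of degree 4 over GF(5) is (1/4)·Σ_{d∣4} μ(4/d) 5^d.
Divisors of 4: 1, 2, 4; μ(4/d) for each: 0, -1, 1.
Σ = − 5^2 + 5^4 = 600.
N = 600/4 = 150.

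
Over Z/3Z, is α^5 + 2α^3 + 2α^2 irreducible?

No

Write f(α) = α^5 + 2α^3 + 2α^2.
Check for roots in Z/3Z: f(0) = 0 → root; f(1) = 2; f(2) = 2.
f(0) = 0, so (α) divides f(α); f is reducible.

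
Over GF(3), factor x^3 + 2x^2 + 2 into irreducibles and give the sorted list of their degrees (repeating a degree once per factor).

1, 2

Write f(x) = x^3 + 2x^2 + 2.
Roots in GF(3): f(0) = 2; f(1) = 2; f(2) = 0 → root.
Linear factors from roots: (x + 1).
Complete factorization: f(x) = (x + 1)·(x^2 + x + 2).
Factor degrees with multiplicity: 1 + 2 = 3.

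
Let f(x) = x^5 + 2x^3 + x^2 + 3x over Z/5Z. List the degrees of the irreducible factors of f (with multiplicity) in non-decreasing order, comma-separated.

1, 1, 1, 2

Roots in Z/5Z: f(0) = 0 → root; f(1) = 2; f(2) = 3; f(3) = 0 → root; f(4) = 0 → root.
Linear factors from roots: (x), (x + 2), (x + 1).
Complete factorization: f(x) = (x)·(x + 1)·(x + 2)·(x^2 + 2x + 4).
Factor degrees with multiplicity: 1 + 1 + 1 + 2 = 5.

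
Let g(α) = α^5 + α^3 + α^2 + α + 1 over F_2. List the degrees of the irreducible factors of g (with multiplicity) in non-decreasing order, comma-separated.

5

Roots in F_2: g(0) = 1; g(1) = 1.
Complete factorization: g(α) = (α^5 + α^3 + α^2 + α + 1).
Factor degrees with multiplicity: 5 = 5.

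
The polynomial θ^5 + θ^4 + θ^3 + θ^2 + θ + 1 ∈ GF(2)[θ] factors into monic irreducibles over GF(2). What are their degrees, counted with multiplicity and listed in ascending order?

Write g(θ) = θ^5 + θ^4 + θ^3 + θ^2 + θ + 1.
Roots in GF(2): g(0) = 1; g(1) = 0 → root.
Linear factors from roots: (θ + 1).
Complete factorization: g(θ) = (θ + 1)·(θ^2 + θ + 1)^2.
Factor degrees with multiplicity: 1 + 2 + 2 = 5.

1, 2, 2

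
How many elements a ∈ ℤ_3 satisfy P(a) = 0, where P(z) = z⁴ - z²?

3

Evaluate at each of the 3 elements of ℤ_3:
P(0) = 0 → root; P(1) = 0 → root; P(2) = 0 → root.
Roots: {0, 1, 2}.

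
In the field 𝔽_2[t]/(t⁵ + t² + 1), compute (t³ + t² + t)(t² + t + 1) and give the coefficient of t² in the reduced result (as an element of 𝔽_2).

Multiply in 𝔽_2[t]: (t³ + t² + t)·(t² + t + 1) = t⁵ + t³ + t.
Reduce using t⁵ ≡ t² + 1 (mod t⁵ + t² + 1).
Reduced: t³ + t² + t + 1.

1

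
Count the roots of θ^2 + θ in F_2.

2

Write f(θ) = θ^2 + θ.
Evaluate at each of the 2 elements of F_2:
f(0) = 0 → root; f(1) = 0 → root.
Roots: {0, 1}.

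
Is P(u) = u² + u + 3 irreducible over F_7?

Check for roots in F_7: P(0) = 3; P(1) = 5; P(2) = 2; P(3) = 1; P(4) = 2; P(5) = 5; P(6) = 3.
No roots. A degree-2 polynomial over a field with no linear factor is irreducible.

Yes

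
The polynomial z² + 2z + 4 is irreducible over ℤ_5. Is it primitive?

Write f(z) = z² + 2z + 4.
|GF(5^2)^×| = 5^2 − 1 = 24. Prime factorization: 24 = 2^3·3.
f is primitive ⇔ z has order 24 in GF(5)[z]/(f), i.e. z^(24/q) ≠ 1 for each prime q | 24.
z^(12) mod f = 1
z^(8) mod f = 2z + 4.
Since z^(12) = 1, the order of z divides 12 < 24; not primitive.

No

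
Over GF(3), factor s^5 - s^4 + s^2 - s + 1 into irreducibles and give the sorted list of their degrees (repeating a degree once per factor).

2, 3

Write f(s) = s^5 - s^4 + s^2 - s + 1.
Roots in GF(3): f(0) = 1; f(1) = 1; f(2) = 1.
Complete factorization: f(s) = (s^2 + s - 1)·(s^3 + s^2 - 1).
Factor degrees with multiplicity: 2 + 3 = 5.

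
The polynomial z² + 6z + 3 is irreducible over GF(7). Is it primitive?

Yes

Write f(z) = z² + 6z + 3.
|GF(7^2)^×| = 7^2 − 1 = 48. Prime factorization: 48 = 2^4·3.
f is primitive ⇔ z has order 48 in GF(7)[z]/(f), i.e. z^(48/q) ≠ 1 for each prime q | 48.
z^(24) mod f = 6.
z^(16) mod f = 2.
None equal 1, so z has full order 48; f is primitive.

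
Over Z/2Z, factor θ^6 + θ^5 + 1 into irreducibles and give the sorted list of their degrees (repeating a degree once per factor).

Write f(θ) = θ^6 + θ^5 + 1.
Roots in Z/2Z: f(0) = 1; f(1) = 1.
Complete factorization: f(θ) = (θ^6 + θ^5 + 1).
Factor degrees with multiplicity: 6 = 6.

6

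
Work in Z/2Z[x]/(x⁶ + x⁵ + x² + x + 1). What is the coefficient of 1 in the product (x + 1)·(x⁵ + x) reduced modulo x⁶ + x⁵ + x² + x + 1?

Multiply in Z/2Z[x]: (x + 1)·(x⁵ + x) = x⁶ + x⁵ + x² + x.
Reduce using x⁶ ≡ x⁵ + x² + x + 1 (mod x⁶ + x⁵ + x² + x + 1).
Reduced: 1.

1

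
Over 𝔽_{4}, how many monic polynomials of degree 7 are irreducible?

2340

Gauss's count: N_{4}(7) = (1/7) Σ_{d|7} μ(7/d)·4^d.
Divisors of 7: 1, 7; μ(7/d) for each: -1, 1.
Σ = − 4^1 + 4^7 = 16380.
N = 16380/7 = 2340.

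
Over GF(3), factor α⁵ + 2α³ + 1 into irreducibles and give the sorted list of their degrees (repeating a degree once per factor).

2, 3

Write g(α) = α⁵ + 2α³ + 1.
Roots in GF(3): g(0) = 1; g(1) = 1; g(2) = 1.
Complete factorization: g(α) = (α² + 2α + 2)·(α³ + α² + α + 2).
Factor degrees with multiplicity: 2 + 3 = 5.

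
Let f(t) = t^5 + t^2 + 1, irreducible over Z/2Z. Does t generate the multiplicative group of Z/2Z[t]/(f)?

|GF(2^5)^×| = 2^5 − 1 = 31. Prime factorization: 31 = 31.
f is primitive ⇔ t has order 31 in GF(2)[t]/(f), i.e. t^(31/q) ≠ 1 for each prime q | 31.
t^(1) mod f = t.
None equal 1, so t has full order 31; f is primitive.

Yes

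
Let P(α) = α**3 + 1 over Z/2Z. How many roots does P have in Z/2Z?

Evaluate at each of the 2 elements of Z/2Z:
P(0) = 1; P(1) = 0 → root.
Roots: {1}.

1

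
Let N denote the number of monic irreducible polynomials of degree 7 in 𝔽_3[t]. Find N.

312

By the necklace-counting formula, N_3(7) = (1/7) Σ_{d|7} μ(7/d)·3^d.
Divisors of 7: 1, 7; μ(7/d) for each: -1, 1.
Σ = − 3^1 + 3^7 = 2184.
N = 2184/7 = 312.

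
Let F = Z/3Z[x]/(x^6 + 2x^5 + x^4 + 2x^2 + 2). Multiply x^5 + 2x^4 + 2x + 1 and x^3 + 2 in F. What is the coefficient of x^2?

Multiply in Z/3Z[x]: (x^5 + 2x^4 + 2x + 1)·(x^3 + 2) = x^8 + 2x^7 + 2x^5 + x^3 + x + 2.
Reduce using x^6 ≡ x^5 + 2x^4 + x^2 + 1 (mod x^6 + 2x^5 + x^4 + 2x^2 + 2).
Reduced: x^5 + 2x^4 + x^3 + x + 1.

0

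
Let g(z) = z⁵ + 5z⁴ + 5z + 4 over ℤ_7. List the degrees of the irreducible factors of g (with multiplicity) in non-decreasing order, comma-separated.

Linear factors from roots: (z + 5), (z + 2).
Complete factorization: g(z) = (z + 2)·(z + 5)^2·(z² + 4).
Factor degrees with multiplicity: 1 + 1 + 1 + 2 = 5.

1, 1, 1, 2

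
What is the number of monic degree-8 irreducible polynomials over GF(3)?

810

The number of monic irreducibles of degree 8 over GF(3) is (1/8)·Σ_{d∣8} μ(8/d) 3^d.
Divisors of 8: 1, 2, 4, 8; μ(8/d) for each: 0, 0, -1, 1.
Σ = − 3^4 + 3^8 = 6480.
N = 6480/8 = 810.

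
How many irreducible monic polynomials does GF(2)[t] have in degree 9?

56

By the necklace-counting formula, N_2(9) = (1/9) Σ_{d|9} μ(9/d)·2^d.
Divisors of 9: 1, 3, 9; μ(9/d) for each: 0, -1, 1.
Σ = − 2^3 + 2^9 = 504.
N = 504/9 = 56.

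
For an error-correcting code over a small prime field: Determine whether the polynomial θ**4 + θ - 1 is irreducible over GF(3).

Yes

Write P(θ) = θ**4 + θ - 1.
Check for roots in GF(3): P(0) = 2; P(1) = 1; P(2) = 2.
No roots, so no linear factors.
Monic irreducibles of degree 2 over GF(3): θ**2 + 1, θ**2 + θ - 1, θ**2 - θ - 1.
None of them divide P (all give nonzero remainder).
No irreducible factor of degree ≤ 2 exists, so P is irreducible over GF(3).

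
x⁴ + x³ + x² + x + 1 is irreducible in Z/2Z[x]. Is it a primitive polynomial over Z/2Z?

No

Write f(x) = x⁴ + x³ + x² + x + 1.
|GF(2^4)^×| = 2^4 − 1 = 15. Prime factorization: 15 = 3·5.
f is primitive ⇔ x has order 15 in GF(2)[x]/(f), i.e. x^(15/q) ≠ 1 for each prime q | 15.
x^(5) mod f = 1
x^(3) mod f = x³.
Since x^(5) = 1, the order of x divides 5 < 15; not primitive.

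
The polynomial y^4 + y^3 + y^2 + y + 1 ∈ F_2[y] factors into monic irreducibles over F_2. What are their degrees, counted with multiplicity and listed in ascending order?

Write g(y) = y^4 + y^3 + y^2 + y + 1.
Roots in F_2: g(0) = 1; g(1) = 1.
Complete factorization: g(y) = (y^4 + y^3 + y^2 + y + 1).
Factor degrees with multiplicity: 4 = 4.

4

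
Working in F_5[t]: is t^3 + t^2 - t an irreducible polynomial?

No

Write g(t) = t^3 + t^2 - t.
Check for roots in F_5: g(0) = 0 → root; g(1) = 1; g(2) = 0 → root; g(3) = 3; g(4) = 1.
g(0) = 0, so (t) divides g(t); g is reducible.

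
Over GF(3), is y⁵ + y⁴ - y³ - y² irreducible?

No

Write m(y) = y⁵ + y⁴ - y³ - y².
Check for roots in GF(3): m(0) = 0 → root; m(1) = 0 → root; m(2) = 0 → root.
m(0) = 0, so (y) divides m(y); m is reducible.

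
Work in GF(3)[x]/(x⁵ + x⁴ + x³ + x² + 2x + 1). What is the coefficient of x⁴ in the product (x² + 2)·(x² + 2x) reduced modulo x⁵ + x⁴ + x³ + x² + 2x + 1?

1

Multiply in GF(3)[x]: (x² + 2)·(x² + 2x) = x⁴ + 2x³ + 2x² + x.
Reduced: x⁴ + 2x³ + 2x² + x.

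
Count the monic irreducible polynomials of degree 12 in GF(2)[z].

335

By the necklace-counting formula, N_2(12) = (1/12) Σ_{d|12} μ(12/d)·2^d.
Divisors of 12: 1, 2, 3, 4, 6, 12; μ(12/d) for each: 0, 1, 0, -1, -1, 1.
Σ = 2^2 − 2^4 − 2^6 + 2^12 = 4020.
N = 4020/12 = 335.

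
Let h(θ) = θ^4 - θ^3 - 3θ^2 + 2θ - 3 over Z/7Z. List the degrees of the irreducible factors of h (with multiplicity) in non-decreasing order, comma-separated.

2, 2

Complete factorization: h(θ) = (θ^2 + 2θ - 2)·(θ^2 - 3θ - 2).
Factor degrees with multiplicity: 2 + 2 = 4.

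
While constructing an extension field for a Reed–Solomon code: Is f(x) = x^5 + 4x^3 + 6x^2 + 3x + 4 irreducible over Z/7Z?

No

Check for roots in Z/7Z: f(0) = 4; f(1) = 4; f(2) = 0 → root; f(3) = 5; f(4) = 6; f(5) = 0 → root; f(6) = 2.
f(2) = 0, so (x − 2) divides f(x); f is reducible.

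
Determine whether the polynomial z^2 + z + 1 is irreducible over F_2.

Yes

Write h(z) = z^2 + z + 1.
Check for roots in F_2: h(0) = 1; h(1) = 1.
No roots. A degree-2 polynomial over a field with no linear factor is irreducible.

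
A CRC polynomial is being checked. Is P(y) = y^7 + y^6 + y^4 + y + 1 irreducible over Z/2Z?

Check for roots in Z/2Z: P(0) = 1; P(1) = 1.
No roots, so no linear factors.
Monic irreducibles of degree 2 over GF(2): y^2 + y + 1.
None of them divide P (all give nonzero remainder).
Monic irreducibles of degree 3 over GF(2): y^3 + y + 1, y^3 + y^2 + 1.
None of them divide P (all give nonzero remainder).
No irreducible factor of degree ≤ 3 exists, so P is irreducible over GF(2).

Yes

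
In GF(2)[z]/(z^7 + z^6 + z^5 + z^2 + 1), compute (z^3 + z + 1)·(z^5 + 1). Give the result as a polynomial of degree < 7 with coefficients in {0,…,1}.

z^6 + z^2

Multiply in GF(2)[z]: (z^3 + z + 1)·(z^5 + 1) = z^8 + z^6 + z^5 + z^3 + z + 1.
Reduce using z^7 ≡ z^6 + z^5 + z^2 + 1 (mod z^7 + z^6 + z^5 + z^2 + 1).
Reduced: z^6 + z^2.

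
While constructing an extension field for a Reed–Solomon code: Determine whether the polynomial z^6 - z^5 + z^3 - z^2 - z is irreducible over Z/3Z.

No

Write f(z) = z^6 - z^5 + z^3 - z^2 - z.
Check for roots in Z/3Z: f(0) = 0 → root; f(1) = 2; f(2) = 1.
f(0) = 0, so (z) divides f(z); f is reducible.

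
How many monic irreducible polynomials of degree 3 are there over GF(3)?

x^(3^3) − x is the product of all monic irreducibles of degree dividing 3; Möbius inversion gives N = (1/3) Σ μ(3/d)·3^d.
Divisors of 3: 1, 3; μ(3/d) for each: -1, 1.
Σ = − 3^1 + 3^3 = 24.
N = 24/3 = 8.

8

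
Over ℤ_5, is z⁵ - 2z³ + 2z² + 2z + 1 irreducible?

Yes

Write g(z) = z⁵ - 2z³ + 2z² + 2z + 1.
Check for roots in ℤ_5: g(0) = 1; g(1) = 4; g(2) = 4; g(3) = 4; g(4) = 2.
No roots, so no linear factors.
Degree-2 irreducible divisors: test the 10 monic irreducibles of degree 2 over GF(5).
None of them divide g (all give nonzero remainder).
No irreducible factor of degree ≤ 2 exists, so g is irreducible over GF(5).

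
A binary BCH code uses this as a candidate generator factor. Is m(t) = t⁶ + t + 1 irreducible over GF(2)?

Check for roots in GF(2): m(0) = 1; m(1) = 1.
No roots, so no linear factors.
Monic irreducibles of degree 2 over GF(2): t² + t + 1.
None of them divide m (all give nonzero remainder).
Monic irreducibles of degree 3 over GF(2): t³ + t + 1, t³ + t² + 1.
None of them divide m (all give nonzero remainder).
No irreducible factor of degree ≤ 3 exists, so m is irreducible over GF(2).

Yes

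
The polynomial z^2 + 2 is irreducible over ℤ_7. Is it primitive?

Write f(z) = z^2 + 2.
|GF(7^2)^×| = 7^2 − 1 = 48. Prime factorization: 48 = 2^4·3.
f is primitive ⇔ z has order 48 in GF(7)[z]/(f), i.e. z^(48/q) ≠ 1 for each prime q | 48.
z^(24) mod f = 1
z^(16) mod f = 4.
Since z^(24) = 1, the order of z divides 24 < 48; not primitive.

No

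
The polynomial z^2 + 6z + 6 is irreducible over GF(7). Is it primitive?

Write f(z) = z^2 + 6z + 6.
|GF(7^2)^×| = 7^2 − 1 = 48. Prime factorization: 48 = 2^4·3.
f is primitive ⇔ z has order 48 in GF(7)[z]/(f), i.e. z^(48/q) ≠ 1 for each prime q | 48.
z^(24) mod f = 6.
z^(16) mod f = 1
Since z^(16) = 1, the order of z divides 16 < 48; not primitive.

No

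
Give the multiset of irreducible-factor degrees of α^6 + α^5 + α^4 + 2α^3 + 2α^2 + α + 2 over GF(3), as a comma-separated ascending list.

2, 2, 2

Write h(α) = α^6 + α^5 + α^4 + 2α^3 + 2α^2 + α + 2.
Roots in GF(3): h(0) = 2; h(1) = 1; h(2) = 2.
Complete factorization: h(α) = (α^2 + α + 2)·(α^2 + 1)^2.
Factor degrees with multiplicity: 2 + 2 + 2 = 6.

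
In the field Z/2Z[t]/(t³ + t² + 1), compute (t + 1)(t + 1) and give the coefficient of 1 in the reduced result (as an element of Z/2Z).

1

Multiply in Z/2Z[t]: (t + 1)·(t + 1) = t² + 1.
Reduced: t² + 1.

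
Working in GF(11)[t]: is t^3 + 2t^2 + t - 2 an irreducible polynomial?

Write P(t) = t^3 + 2t^2 + t - 2.
Check each element of GF(11) for a root: P(0)=9, P(1)=2, P(2)=5, P(3)=2, P(4)=10, P(5)=2, P(6)=6, P(7)=6, P(8)=8, P(9)=7, P(10)=9.
No roots. A degree-3 polynomial over a field with no linear factor is irreducible.

Yes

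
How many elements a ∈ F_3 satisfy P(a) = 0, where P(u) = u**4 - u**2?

3

Evaluate at each of the 3 elements of F_3:
P(0) = 0 → root; P(1) = 0 → root; P(2) = 0 → root.
Roots: {0, 1, 2}.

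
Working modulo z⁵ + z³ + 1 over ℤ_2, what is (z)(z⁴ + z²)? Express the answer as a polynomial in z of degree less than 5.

1

Multiply in ℤ_2[z]: (z)·(z⁴ + z²) = z⁵ + z³.
Reduce using z⁵ ≡ z³ + 1 (mod z⁵ + z³ + 1).
Reduced: 1.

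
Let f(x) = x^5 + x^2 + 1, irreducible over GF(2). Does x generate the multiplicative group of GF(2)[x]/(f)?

|GF(2^5)^×| = 2^5 − 1 = 31. Prime factorization: 31 = 31.
f is primitive ⇔ x has order 31 in GF(2)[x]/(f), i.e. x^(31/q) ≠ 1 for each prime q | 31.
x^(1) mod f = x.
None equal 1, so x has full order 31; f is primitive.

Yes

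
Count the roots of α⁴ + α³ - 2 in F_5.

Write g(α) = α⁴ + α³ - 2.
Evaluate at each of the 5 elements of F_5:
g(0) = 3; g(1) = 0 → root; g(2) = 2; g(3) = 1; g(4) = 3.
Roots: {1}.

1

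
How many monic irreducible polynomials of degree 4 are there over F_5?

150

By the necklace-counting formula, N_5(4) = (1/4) Σ_{d|4} μ(4/d)·5^d.
Divisors of 4: 1, 2, 4; μ(4/d) for each: 0, -1, 1.
Σ = − 5^2 + 5^4 = 600.
N = 600/4 = 150.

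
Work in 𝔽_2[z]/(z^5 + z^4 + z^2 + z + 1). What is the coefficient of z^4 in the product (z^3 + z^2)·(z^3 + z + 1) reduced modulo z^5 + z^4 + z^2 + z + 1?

Multiply in 𝔽_2[z]: (z^3 + z^2)·(z^3 + z + 1) = z^6 + z^5 + z^4 + z^2.
Reduce using z^5 ≡ z^4 + z^2 + z + 1 (mod z^5 + z^4 + z^2 + z + 1).
Reduced: z^4 + z^3 + z.

1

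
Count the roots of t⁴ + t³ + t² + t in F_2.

Write f(t) = t⁴ + t³ + t² + t.
Evaluate at each of the 2 elements of F_2:
f(0) = 0 → root; f(1) = 0 → root.
Roots: {0, 1}.

2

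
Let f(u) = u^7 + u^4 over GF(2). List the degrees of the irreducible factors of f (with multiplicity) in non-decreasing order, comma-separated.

1, 1, 1, 1, 1, 2

Roots in GF(2): f(0) = 0 → root; f(1) = 0 → root.
Linear factors from roots: (u), (u + 1).
Complete factorization: f(u) = (u + 1)·(u)^4·(u^2 + u + 1).
Factor degrees with multiplicity: 1 + 1 + 1 + 1 + 1 + 2 = 7.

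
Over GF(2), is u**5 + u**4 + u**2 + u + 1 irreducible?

Write h(u) = u**5 + u**4 + u**2 + u + 1.
Check for roots in GF(2): h(0) = 1; h(1) = 1.
No roots, so no linear factors.
Monic irreducibles of degree 2 over GF(2): u**2 + u + 1.
None of them divide h (all give nonzero remainder).
No irreducible factor of degree ≤ 2 exists, so h is irreducible over GF(2).

Yes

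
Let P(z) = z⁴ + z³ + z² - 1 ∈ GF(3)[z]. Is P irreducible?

Check for roots in GF(3): P(0) = 2; P(1) = 2; P(2) = 0 → root.
P(2) = 0, so (z − 2) divides P(z); P is reducible.

No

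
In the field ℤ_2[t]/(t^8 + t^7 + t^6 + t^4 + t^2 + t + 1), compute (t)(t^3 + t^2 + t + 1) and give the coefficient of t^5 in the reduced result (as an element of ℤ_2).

Multiply in ℤ_2[t]: (t)·(t^3 + t^2 + t + 1) = t^4 + t^3 + t^2 + t.
Reduced: t^4 + t^3 + t^2 + t.

0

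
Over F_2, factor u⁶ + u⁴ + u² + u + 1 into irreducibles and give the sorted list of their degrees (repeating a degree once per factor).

6

Write f(u) = u⁶ + u⁴ + u² + u + 1.
Roots in F_2: f(0) = 1; f(1) = 1.
Complete factorization: f(u) = (u⁶ + u⁴ + u² + u + 1).
Factor degrees with multiplicity: 6 = 6.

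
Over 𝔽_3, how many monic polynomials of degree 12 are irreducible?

By the necklace-counting formula, N_3(12) = (1/12) Σ_{d|12} μ(12/d)·3^d.
Divisors of 12: 1, 2, 3, 4, 6, 12; μ(12/d) for each: 0, 1, 0, -1, -1, 1.
Σ = 3^2 − 3^4 − 3^6 + 3^12 = 530640.
N = 530640/12 = 44220.

44220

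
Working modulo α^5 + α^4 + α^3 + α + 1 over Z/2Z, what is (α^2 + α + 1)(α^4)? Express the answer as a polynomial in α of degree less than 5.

Multiply in Z/2Z[α]: (α^2 + α + 1)·(α^4) = α^6 + α^5 + α^4.
Reduce using α^5 ≡ α^4 + α^3 + α + 1 (mod α^5 + α^4 + α^3 + α + 1).
Reduced: α^2 + α.

α^2 + α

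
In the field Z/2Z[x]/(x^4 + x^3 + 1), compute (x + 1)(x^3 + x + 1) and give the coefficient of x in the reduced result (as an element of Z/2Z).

Multiply in Z/2Z[x]: (x + 1)·(x^3 + x + 1) = x^4 + x^3 + x^2 + 1.
Reduce using x^4 ≡ x^3 + 1 (mod x^4 + x^3 + 1).
Reduced: x^2.

0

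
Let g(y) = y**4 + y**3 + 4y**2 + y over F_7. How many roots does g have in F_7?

4

Evaluate at each of the 7 elements of F_7:
g(0) = 0 → root; g(1) = 0 → root; g(2) = 0 → root; g(3) = 0 → root; g(4) = 3; g(5) = 1; g(6) = 3.
Roots: {0, 1, 2, 3}.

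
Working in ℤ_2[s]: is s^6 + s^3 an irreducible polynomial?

Write m(s) = s^6 + s^3.
Check for roots in ℤ_2: m(0) = 0 → root; m(1) = 0 → root.
m(0) = 0, so (s) divides m(s); m is reducible.

No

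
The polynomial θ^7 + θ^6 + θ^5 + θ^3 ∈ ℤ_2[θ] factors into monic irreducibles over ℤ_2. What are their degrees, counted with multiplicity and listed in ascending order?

Write f(θ) = θ^7 + θ^6 + θ^5 + θ^3.
Roots in ℤ_2: f(0) = 0 → root; f(1) = 0 → root.
Linear factors from roots: (θ), (θ + 1).
Complete factorization: f(θ) = (θ + 1)·(θ)^3·(θ^3 + θ + 1).
Factor degrees with multiplicity: 1 + 1 + 1 + 1 + 3 = 7.

1, 1, 1, 1, 3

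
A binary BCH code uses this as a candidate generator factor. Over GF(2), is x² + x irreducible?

No

Write m(x) = x² + x.
Check for roots in GF(2): m(0) = 0 → root; m(1) = 0 → root.
m(0) = 0, so (x) divides m(x); m is reducible.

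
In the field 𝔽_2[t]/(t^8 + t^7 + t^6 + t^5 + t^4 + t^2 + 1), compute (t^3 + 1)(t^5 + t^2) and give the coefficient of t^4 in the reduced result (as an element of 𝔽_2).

Multiply in 𝔽_2[t]: (t^3 + 1)·(t^5 + t^2) = t^8 + t^2.
Reduce using t^8 ≡ t^7 + t^6 + t^5 + t^4 + t^2 + 1 (mod t^8 + t^7 + t^6 + t^5 + t^4 + t^2 + 1).
Reduced: t^7 + t^6 + t^5 + t^4 + 1.

1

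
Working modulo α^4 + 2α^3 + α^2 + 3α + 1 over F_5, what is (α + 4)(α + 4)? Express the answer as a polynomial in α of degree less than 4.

α^2 + 3α + 1

Multiply in F_5[α]: (α + 4)·(α + 4) = α^2 + 3α + 1.
Reduced: α^2 + 3α + 1.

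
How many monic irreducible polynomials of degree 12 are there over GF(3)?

44220

Gauss's count: N_{3}(12) = (1/12) Σ_{d|12} μ(12/d)·3^d.
Divisors of 12: 1, 2, 3, 4, 6, 12; μ(12/d) for each: 0, 1, 0, -1, -1, 1.
Σ = 3^2 − 3^4 − 3^6 + 3^12 = 530640.
N = 530640/12 = 44220.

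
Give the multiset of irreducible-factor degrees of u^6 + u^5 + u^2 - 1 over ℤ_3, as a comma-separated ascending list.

1, 1, 1, 3

Write h(u) = u^6 + u^5 + u^2 - 1.
Roots in ℤ_3: h(0) = 2; h(1) = 2; h(2) = 0 → root.
Linear factors from roots: (u + 1).
Complete factorization: h(u) = (u + 1)^3·(u^3 + u^2 - 1).
Factor degrees with multiplicity: 1 + 1 + 1 + 3 = 6.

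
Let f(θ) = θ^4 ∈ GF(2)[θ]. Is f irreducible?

Check for roots in GF(2): f(0) = 0 → root; f(1) = 1.
f(0) = 0, so (θ) divides f(θ); f is reducible.

No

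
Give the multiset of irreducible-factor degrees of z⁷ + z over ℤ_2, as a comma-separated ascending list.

1, 1, 1, 2, 2

Write f(z) = z⁷ + z.
Roots in ℤ_2: f(0) = 0 → root; f(1) = 0 → root.
Linear factors from roots: (z), (z + 1).
Complete factorization: f(z) = (z)·(z + 1)^2·(z² + z + 1)^2.
Factor degrees with multiplicity: 1 + 1 + 1 + 2 + 2 = 7.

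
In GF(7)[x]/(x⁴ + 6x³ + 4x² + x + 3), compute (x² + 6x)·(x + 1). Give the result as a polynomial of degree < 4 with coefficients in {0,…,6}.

x^3 + 6x

Multiply in GF(7)[x]: (x² + 6x)·(x + 1) = x³ + 6x.
Reduced: x³ + 6x.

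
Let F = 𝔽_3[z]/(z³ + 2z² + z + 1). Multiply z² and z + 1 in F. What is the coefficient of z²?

Multiply in 𝔽_3[z]: (z²)·(z + 1) = z³ + z².
Reduce using z³ ≡ z² + 2z + 2 (mod z³ + 2z² + z + 1).
Reduced: 2z² + 2z + 2.

2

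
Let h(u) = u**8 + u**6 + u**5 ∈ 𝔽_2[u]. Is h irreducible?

Check for roots in 𝔽_2: h(0) = 0 → root; h(1) = 1.
h(0) = 0, so (u) divides h(u); h is reducible.

No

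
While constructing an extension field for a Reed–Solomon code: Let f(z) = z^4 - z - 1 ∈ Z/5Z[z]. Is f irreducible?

Check for roots in Z/5Z: f(0) = 4; f(1) = 4; f(2) = 3; f(3) = 2; f(4) = 1.
No roots, so no linear factors.
Degree-2 irreducible divisors: test the 10 monic irreducibles of degree 2 over GF(5).
None of them divide f (all give nonzero remainder).
No irreducible factor of degree ≤ 2 exists, so f is irreducible over GF(5).

Yes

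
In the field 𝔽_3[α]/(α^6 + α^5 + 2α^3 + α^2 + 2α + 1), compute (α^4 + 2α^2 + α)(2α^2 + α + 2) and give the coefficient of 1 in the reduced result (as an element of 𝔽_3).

1

Multiply in 𝔽_3[α]: (α^4 + 2α^2 + α)·(2α^2 + α + 2) = 2α^6 + α^5 + α^3 + 2α^2 + 2α.
Reduce using α^6 ≡ 2α^5 + α^3 + 2α^2 + α + 2 (mod α^6 + α^5 + 2α^3 + α^2 + 2α + 1).
Reduced: 2α^5 + α + 1.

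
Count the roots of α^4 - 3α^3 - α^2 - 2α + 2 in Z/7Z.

4

Write f(α) = α^4 - 3α^3 - α^2 - 2α + 2.
Evaluate at each of the 7 elements of Z/7Z:
f(0) = 2; f(1) = 4; f(2) = 0 → root; f(3) = 1; f(4) = 0 → root; f(5) = 0 → root; f(6) = 0 → root.
Roots: {2, 4, 5, 6}.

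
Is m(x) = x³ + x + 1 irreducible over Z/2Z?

Check for roots in Z/2Z: m(0) = 1; m(1) = 1.
No roots. A degree-3 polynomial over a field with no linear factor is irreducible.

Yes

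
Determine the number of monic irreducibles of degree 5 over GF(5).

Gauss's count: N_{5}(5) = (1/5) Σ_{d|5} μ(5/d)·5^d.
Divisors of 5: 1, 5; μ(5/d) for each: -1, 1.
Σ = − 5^1 + 5^5 = 3120.
N = 3120/5 = 624.

624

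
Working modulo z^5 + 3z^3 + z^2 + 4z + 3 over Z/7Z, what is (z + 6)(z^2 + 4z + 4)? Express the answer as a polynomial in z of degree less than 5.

Multiply in Z/7Z[z]: (z + 6)·(z^2 + 4z + 4) = z^3 + 3z^2 + 3.
Reduced: z^3 + 3z^2 + 3.

z^3 + 3z^2 + 3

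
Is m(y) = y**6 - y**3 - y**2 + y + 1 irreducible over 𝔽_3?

Yes

Check for roots in 𝔽_3: m(0) = 1; m(1) = 1; m(2) = 1.
No roots, so no linear factors.
Monic irreducibles of degree 2 over GF(3): y**2 + 1, y**2 + y - 1, y**2 - y - 1.
None of them divide m (all give nonzero remainder).
Degree-3 irreducible divisors: test the 8 monic irreducibles of degree 3 over GF(3).
None of them divide m (all give nonzero remainder).
No irreducible factor of degree ≤ 3 exists, so m is irreducible over GF(3).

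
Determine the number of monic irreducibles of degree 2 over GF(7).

x^(7^2) − x is the product of all monic irreducibles of degree dividing 2; Möbius inversion gives N = (1/2) Σ μ(2/d)·7^d.
Divisors of 2: 1, 2; μ(2/d) for each: -1, 1.
Σ = − 7^1 + 7^2 = 42.
N = 42/2 = 21.

21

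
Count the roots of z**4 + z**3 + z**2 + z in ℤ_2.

2

Write g(z) = z**4 + z**3 + z**2 + z.
Evaluate at each of the 2 elements of ℤ_2:
g(0) = 0 → root; g(1) = 0 → root.
Roots: {0, 1}.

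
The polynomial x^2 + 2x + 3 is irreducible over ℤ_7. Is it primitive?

Write f(x) = x^2 + 2x + 3.
|GF(7^2)^×| = 7^2 − 1 = 48. Prime factorization: 48 = 2^4·3.
f is primitive ⇔ x has order 48 in GF(7)[x]/(f), i.e. x^(48/q) ≠ 1 for each prime q | 48.
x^(24) mod f = 6.
x^(16) mod f = 2.
None equal 1, so x has full order 48; f is primitive.

Yes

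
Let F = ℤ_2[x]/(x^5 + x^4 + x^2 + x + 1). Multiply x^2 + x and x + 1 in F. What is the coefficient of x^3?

1

Multiply in ℤ_2[x]: (x^2 + x)·(x + 1) = x^3 + x.
Reduced: x^3 + x.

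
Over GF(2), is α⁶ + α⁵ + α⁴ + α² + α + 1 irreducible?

Write P(α) = α⁶ + α⁵ + α⁴ + α² + α + 1.
Check for roots in GF(2): P(0) = 1; P(1) = 0 → root.
P(1) = 0, so (α − 1) divides P(α); P is reducible.

No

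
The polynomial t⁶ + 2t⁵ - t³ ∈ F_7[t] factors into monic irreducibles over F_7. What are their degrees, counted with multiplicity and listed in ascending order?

1, 1, 1, 1, 2

Write h(t) = t⁶ + 2t⁵ - t³.
Linear factors from roots: (t), (t + 1).
Complete factorization: h(t) = (t + 1)·(t)^3·(t² + t - 1).
Factor degrees with multiplicity: 1 + 1 + 1 + 1 + 2 = 6.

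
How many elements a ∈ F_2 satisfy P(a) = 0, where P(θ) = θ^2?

Evaluate at each of the 2 elements of F_2:
P(0) = 0 → root; P(1) = 1.
Roots: {0}.

1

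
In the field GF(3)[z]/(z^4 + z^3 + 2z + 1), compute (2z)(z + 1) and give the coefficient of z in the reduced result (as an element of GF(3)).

Multiply in GF(3)[z]: (2z)·(z + 1) = 2z^2 + 2z.
Reduced: 2z^2 + 2z.

2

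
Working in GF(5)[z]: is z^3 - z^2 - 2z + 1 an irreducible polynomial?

Write m(z) = z^3 - z^2 - 2z + 1.
Check for roots in GF(5): m(0) = 1; m(1) = 4; m(2) = 1; m(3) = 3; m(4) = 1.
No roots. A degree-3 polynomial over a field with no linear factor is irreducible.

Yes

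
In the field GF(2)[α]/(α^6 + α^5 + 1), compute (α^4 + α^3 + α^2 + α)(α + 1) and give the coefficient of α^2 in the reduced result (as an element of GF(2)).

Multiply in GF(2)[α]: (α^4 + α^3 + α^2 + α)·(α + 1) = α^5 + α.
Reduced: α^5 + α.

0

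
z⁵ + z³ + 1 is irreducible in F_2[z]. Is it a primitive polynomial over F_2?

Write f(z) = z⁵ + z³ + 1.
|GF(2^5)^×| = 2^5 − 1 = 31. Prime factorization: 31 = 31.
f is primitive ⇔ z has order 31 in GF(2)[z]/(f), i.e. z^(31/q) ≠ 1 for each prime q | 31.
z^(1) mod f = z.
None equal 1, so z has full order 31; f is primitive.

Yes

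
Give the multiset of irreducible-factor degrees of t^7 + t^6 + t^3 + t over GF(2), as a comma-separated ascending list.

1, 1, 2, 3

Write g(t) = t^7 + t^6 + t^3 + t.
Roots in GF(2): g(0) = 0 → root; g(1) = 0 → root.
Linear factors from roots: (t), (t + 1).
Complete factorization: g(t) = (t)·(t + 1)·(t^2 + t + 1)·(t^3 + t^2 + 1).
Factor degrees with multiplicity: 1 + 1 + 2 + 3 = 7.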